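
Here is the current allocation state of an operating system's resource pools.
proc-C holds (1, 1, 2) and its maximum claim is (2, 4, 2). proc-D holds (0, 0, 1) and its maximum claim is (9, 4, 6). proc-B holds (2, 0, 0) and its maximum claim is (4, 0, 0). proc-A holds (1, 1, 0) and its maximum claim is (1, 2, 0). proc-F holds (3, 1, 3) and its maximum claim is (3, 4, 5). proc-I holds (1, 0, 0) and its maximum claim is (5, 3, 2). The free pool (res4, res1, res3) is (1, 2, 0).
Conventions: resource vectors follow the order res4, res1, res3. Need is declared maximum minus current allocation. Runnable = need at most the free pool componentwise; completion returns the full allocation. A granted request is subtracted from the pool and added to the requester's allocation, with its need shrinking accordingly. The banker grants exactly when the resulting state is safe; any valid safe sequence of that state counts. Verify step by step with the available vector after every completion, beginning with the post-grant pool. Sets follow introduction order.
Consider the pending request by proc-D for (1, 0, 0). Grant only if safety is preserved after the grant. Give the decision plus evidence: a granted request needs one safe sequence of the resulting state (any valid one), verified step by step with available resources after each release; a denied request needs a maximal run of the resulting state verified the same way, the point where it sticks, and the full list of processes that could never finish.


GRANT. The post-grant state is safe; one safe sequence: proc-A, proc-C, proc-F, proc-B, proc-I, proc-D.
Key observation: the grant leaves (0, 2, 0) free — enough for proc-A, whose release restarts the cascade.
Verifying the post-grant state step by step:
  pool = (0, 2, 0)
  proc-A: need (0, 1, 0) fits (0, 2, 0); releases (1, 1, 0), pool now (1, 3, 0)
  proc-C: need (1, 3, 0) fits (1, 3, 0); releases (1, 1, 2), pool now (2, 4, 2)
  proc-F: need (0, 3, 2) fits (2, 4, 2); releases (3, 1, 3), pool now (5, 5, 5)
  proc-B: need (2, 0, 0) fits (5, 5, 5); releases (2, 0, 0), pool now (7, 5, 5)
  proc-I: need (4, 3, 2) fits (7, 5, 5); releases (1, 0, 0), pool now (8, 5, 5)
  proc-D: need (8, 4, 5) fits (8, 5, 5); releases (1, 0, 1), pool now (9, 5, 6)


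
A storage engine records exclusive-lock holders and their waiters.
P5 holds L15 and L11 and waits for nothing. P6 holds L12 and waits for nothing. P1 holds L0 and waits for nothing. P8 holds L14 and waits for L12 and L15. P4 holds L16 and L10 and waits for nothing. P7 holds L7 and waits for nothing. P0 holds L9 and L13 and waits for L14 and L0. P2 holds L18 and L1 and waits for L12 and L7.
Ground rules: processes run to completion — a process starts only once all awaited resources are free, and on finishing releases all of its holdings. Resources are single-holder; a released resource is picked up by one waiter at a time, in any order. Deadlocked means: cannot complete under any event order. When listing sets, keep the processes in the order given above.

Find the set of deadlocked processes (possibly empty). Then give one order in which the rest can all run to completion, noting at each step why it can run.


The deadlocked set is empty.
Key observation: all waits point, directly or indirectly, at processes that can finish, so nothing is permanently blocked.
A valid finishing order for the others: P5, P4, P6, P1, P7, P8, P2, P0.
Check, step by step:
  run P5 (it waits on nothing); releases L15 and L11
  run P4 (it waits on nothing); releases L16 and L10
  run P6 (it waits on nothing); releases L12
  run P1 (it waits on nothing); releases L0
  run P7 (it waits on nothing); releases L7
  run P8 (all its waits — L12 and L15 — are resolved); releases L14
  run P2 (all its waits — L12 and L7 — are resolved); releases L18 and L1
  run P0 (all its waits — L14 and L0 — are resolved); releases L9 and L13


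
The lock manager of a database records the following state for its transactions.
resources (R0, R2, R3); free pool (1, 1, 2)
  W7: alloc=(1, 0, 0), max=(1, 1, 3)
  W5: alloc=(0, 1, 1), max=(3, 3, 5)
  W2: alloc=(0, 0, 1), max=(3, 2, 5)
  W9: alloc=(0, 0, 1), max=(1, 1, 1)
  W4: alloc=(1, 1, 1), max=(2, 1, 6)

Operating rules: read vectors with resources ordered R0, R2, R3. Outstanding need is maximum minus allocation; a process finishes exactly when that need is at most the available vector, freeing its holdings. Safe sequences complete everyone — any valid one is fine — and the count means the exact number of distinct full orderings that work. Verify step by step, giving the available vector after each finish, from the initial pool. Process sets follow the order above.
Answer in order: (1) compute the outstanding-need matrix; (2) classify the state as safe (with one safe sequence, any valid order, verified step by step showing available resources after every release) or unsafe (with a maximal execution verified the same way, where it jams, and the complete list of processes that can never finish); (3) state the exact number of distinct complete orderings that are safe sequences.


(1) Outstanding need per process (order R0, R2, R3):
  W7: (0, 1, 3)
  W5: (3, 2, 4)
  W2: (3, 2, 4)
  W9: (1, 1, 0)
  W4: (1, 0, 5)
(2) The state is UNSAFE.
Key observation: no order helps: past W9, W7, the free pool tops out at (2, 1, 3), below what each blocked process needs in R3.
A maximal execution: W9, W7 — then nothing else fits. Step-by-step check:
  pool = (1, 1, 2)
  W9 needs (1, 1, 0) <= (1, 1, 2) -> finishes; pool += (0, 0, 1) = (1, 1, 3)
  W7 needs (0, 1, 3) <= (1, 1, 3) -> finishes; pool += (1, 0, 0) = (2, 1, 3)
  blocked: W5 wants (3, 2, 4), pool (2, 1, 3) — not enough R0, R2 and R3
  blocked: W2 wants (3, 2, 4), pool (2, 1, 3) — not enough R0, R2 and R3
  blocked: W4 wants (1, 0, 5), pool (2, 1, 3) — not enough R3
Processes that can never finish: W5, W2 and W4.
(3) Exactly 0 of the possible complete orderings are safe sequences.


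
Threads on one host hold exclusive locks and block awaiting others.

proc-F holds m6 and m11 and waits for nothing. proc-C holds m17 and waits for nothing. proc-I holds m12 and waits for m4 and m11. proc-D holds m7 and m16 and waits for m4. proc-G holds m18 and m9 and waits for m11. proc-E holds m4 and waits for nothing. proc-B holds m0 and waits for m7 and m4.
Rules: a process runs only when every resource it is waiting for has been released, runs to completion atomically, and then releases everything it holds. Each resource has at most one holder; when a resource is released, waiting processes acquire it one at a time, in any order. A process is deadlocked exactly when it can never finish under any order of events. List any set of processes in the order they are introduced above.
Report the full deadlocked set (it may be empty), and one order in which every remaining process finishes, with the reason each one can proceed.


No process is deadlocked.
Key observation: although several processes wait, no cycle exists — each chain bottoms out at a free runner.
A valid finishing order for the others: proc-C, proc-F, proc-E, proc-D, proc-B, proc-I, proc-G.
Walking it through:
  run proc-C (it waits on nothing); releases m17
  run proc-F (it waits on nothing); releases m6 and m11
  run proc-E (it waits on nothing); releases m4
  proc-D: everything it awaited (m4) is free; runs, freeing m7 and m16
  proc-B: everything it awaited (m7 and m4) is free; runs, freeing m0
  proc-I: everything it awaited (m4 and m11) is free; runs, freeing m12
  proc-G: everything it awaited (m11) is free; runs, freeing m18 and m9


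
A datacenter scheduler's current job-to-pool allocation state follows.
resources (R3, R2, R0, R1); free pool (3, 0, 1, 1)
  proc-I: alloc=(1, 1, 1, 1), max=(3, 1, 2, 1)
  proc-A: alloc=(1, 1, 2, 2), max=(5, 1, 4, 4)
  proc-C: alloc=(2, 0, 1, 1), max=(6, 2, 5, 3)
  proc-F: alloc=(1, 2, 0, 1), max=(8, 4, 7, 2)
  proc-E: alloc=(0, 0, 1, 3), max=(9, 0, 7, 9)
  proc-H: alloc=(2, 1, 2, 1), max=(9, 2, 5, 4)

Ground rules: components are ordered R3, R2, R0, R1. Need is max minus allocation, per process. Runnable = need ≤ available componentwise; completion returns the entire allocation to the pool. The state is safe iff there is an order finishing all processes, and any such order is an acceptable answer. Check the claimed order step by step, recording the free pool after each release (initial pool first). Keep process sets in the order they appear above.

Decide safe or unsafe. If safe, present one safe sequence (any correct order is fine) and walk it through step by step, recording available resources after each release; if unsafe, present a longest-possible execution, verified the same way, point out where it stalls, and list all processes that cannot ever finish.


SAFE, for example via the order proc-I, proc-A, proc-C, proc-H, proc-E, proc-F.
Key observation: at proc-I the run first touches a limit — (2, 0, 1, 0) against (3, 0, 1, 1), exact on a resource it actually requests.
Step-by-step check:
  pool = (3, 0, 1, 1)
  run proc-I (needs (2, 0, 1, 0), free (3, 0, 1, 1)); after release of (1, 1, 1, 1) the pool is (4, 1, 2, 2)
  run proc-A (needs (4, 0, 2, 2), free (4, 1, 2, 2)); after release of (1, 1, 2, 2) the pool is (5, 2, 4, 4)
  run proc-C (needs (4, 2, 4, 2), free (5, 2, 4, 4)); after release of (2, 0, 1, 1) the pool is (7, 2, 5, 5)
  run proc-H (needs (7, 1, 3, 3), free (7, 2, 5, 5)); after release of (2, 1, 2, 1) the pool is (9, 3, 7, 6)
  run proc-E (needs (9, 0, 6, 6), free (9, 3, 7, 6)); after release of (0, 0, 1, 3) the pool is (9, 3, 8, 9)
  run proc-F (needs (7, 2, 7, 1), free (9, 3, 8, 9)); after release of (1, 2, 0, 1) the pool is (10, 5, 8, 10)


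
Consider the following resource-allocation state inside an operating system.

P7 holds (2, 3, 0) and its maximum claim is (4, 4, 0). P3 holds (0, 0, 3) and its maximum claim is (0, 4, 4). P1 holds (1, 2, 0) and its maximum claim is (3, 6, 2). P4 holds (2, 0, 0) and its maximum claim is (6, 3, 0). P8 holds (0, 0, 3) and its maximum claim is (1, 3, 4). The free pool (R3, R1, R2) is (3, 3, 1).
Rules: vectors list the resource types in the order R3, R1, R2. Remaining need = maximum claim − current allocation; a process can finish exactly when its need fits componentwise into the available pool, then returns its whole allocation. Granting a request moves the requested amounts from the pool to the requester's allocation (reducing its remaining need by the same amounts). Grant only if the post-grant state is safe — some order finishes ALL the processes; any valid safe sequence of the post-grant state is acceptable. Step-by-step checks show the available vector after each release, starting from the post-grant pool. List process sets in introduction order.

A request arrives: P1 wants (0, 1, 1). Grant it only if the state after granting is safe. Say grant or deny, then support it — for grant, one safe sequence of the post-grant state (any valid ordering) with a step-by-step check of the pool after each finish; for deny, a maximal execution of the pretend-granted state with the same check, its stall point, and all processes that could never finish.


DENY. Granting would leave the state unsafe.
Key observation: after P7, P4 complete, (7, 5, 0) is the best the pool ever gets, yet each leftover process wants more R2.
After a pretend grant, a maximal execution: P7, P4 — then nothing else fits. Verifying each step:
  pool = (3, 2, 0)
  P7 needs (2, 1, 0) <= (3, 2, 0) -> finishes; pool += (2, 3, 0) = (5, 5, 0)
  P4 needs (4, 3, 0) <= (5, 5, 0) -> finishes; pool += (2, 0, 0) = (7, 5, 0)
  blocked: P3 wants (0, 4, 1), pool (7, 5, 0) — not enough R2
  blocked: P1 wants (2, 3, 1), pool (7, 5, 0) — not enough R2
  blocked: P8 wants (1, 3, 1), pool (7, 5, 0) — not enough R2
Had the request been granted, P3, P1 and P8 could never finish.


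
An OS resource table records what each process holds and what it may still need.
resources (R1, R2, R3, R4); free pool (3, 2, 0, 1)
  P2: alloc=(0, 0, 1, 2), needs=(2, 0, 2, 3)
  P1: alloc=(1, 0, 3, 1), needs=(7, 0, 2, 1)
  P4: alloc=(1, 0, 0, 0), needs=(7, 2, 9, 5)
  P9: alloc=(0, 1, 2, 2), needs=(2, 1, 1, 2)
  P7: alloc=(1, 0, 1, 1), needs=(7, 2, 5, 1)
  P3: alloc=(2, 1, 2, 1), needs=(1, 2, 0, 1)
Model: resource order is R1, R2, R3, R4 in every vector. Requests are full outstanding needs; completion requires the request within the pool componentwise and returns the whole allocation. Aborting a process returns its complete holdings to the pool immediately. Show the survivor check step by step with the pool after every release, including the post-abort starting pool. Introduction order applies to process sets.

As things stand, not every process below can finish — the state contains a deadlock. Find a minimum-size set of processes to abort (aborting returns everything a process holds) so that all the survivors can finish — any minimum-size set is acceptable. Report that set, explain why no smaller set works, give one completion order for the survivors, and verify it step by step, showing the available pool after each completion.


The answer: abort P4 and P7.
Key observation: P1 had no path to completion before; after the abort of P4 and P7 ((2, 0, 1, 1) returned), step 4 is where it fits.
Minimality, checking each single-abort alternative: P2 alone leaves P1 blocked (short on R1); P1 alone leaves P4 blocked (short on R1 and R3); P4 alone leaves P1 blocked (short on R1); P9 alone leaves P1 blocked (short on R1); P7 alone leaves P1 blocked (short on R1); P3 alone leaves P1 blocked (short on R1).
The survivors complete as P9, P3, P2, P1. Check, step by step (starting from the post-abort pool):
  pool = (5, 2, 1, 2)
  run P9 (needs (2, 1, 1, 2), free (5, 2, 1, 2)); after release of (0, 1, 2, 2) the pool is (5, 3, 3, 4)
  run P3 (needs (1, 2, 0, 1), free (5, 3, 3, 4)); after release of (2, 1, 2, 1) the pool is (7, 4, 5, 5)
  run P2 (needs (2, 0, 2, 3), free (7, 4, 5, 5)); after release of (0, 0, 1, 2) the pool is (7, 4, 6, 7)
  run P1 (needs (7, 0, 2, 1), free (7, 4, 6, 7)); after release of (1, 0, 3, 1) the pool is (8, 4, 9, 8)


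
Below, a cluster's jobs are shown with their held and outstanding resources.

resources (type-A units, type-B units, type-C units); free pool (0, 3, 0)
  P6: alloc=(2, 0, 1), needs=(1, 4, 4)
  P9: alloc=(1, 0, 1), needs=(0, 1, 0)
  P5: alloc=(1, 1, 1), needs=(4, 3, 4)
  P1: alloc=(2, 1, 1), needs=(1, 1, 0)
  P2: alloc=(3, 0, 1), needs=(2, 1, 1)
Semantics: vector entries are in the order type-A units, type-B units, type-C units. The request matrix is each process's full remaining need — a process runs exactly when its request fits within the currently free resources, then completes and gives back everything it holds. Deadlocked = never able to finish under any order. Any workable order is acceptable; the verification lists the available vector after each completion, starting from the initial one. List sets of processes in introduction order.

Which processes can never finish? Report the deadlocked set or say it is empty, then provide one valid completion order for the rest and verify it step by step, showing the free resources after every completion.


Deadlocked set: P6 and P5.
Key observation: no order helps: past P9, P1, P2, the free pool tops out at (6, 4, 3), below what each blocked process needs in type-C units.
One completion order for the rest: P9, P1, P2. Step-by-step check:
  pool = (0, 3, 0)
  P9 needs (0, 1, 0) <= (0, 3, 0) -> finishes; pool += (1, 0, 1) = (1, 3, 1)
  P1 needs (1, 1, 0) <= (1, 3, 1) -> finishes; pool += (2, 1, 1) = (3, 4, 2)
  P2 needs (2, 1, 1) <= (3, 4, 2) -> finishes; pool += (3, 0, 1) = (6, 4, 3)
The blocked processes can never fit:
  P6 still needs (1, 4, 4) but only (6, 4, 3) is free — short on type-C units
  P5 still needs (4, 3, 4) but only (6, 4, 3) is free — short on type-C units


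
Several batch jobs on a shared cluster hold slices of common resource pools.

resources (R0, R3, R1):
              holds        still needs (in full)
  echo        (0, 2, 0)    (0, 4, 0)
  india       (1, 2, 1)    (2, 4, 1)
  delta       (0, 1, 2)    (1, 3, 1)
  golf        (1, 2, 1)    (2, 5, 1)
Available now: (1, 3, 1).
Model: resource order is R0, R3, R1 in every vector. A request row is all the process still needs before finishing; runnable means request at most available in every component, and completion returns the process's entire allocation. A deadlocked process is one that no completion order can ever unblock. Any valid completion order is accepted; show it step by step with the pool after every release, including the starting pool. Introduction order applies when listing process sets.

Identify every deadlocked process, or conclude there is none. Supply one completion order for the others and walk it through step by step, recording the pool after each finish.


Deadlocked set: india and golf.
Key observation: the pool after delta, echo is (1, 6, 3); every surviving request exceeds it in R0, so progress ends there.
The rest can finish in the order delta, echo. Walking it through:
  pool = (1, 3, 1)
  delta needs (1, 3, 1) <= (1, 3, 1) -> finishes; pool += (0, 1, 2) = (1, 4, 3)
  echo needs (0, 4, 0) <= (1, 4, 3) -> finishes; pool += (0, 2, 0) = (1, 6, 3)
The blocked processes can never fit:
  blocked: india wants (2, 4, 1), pool (1, 6, 3) — not enough R0
  blocked: golf wants (2, 5, 1), pool (1, 6, 3) — not enough R0


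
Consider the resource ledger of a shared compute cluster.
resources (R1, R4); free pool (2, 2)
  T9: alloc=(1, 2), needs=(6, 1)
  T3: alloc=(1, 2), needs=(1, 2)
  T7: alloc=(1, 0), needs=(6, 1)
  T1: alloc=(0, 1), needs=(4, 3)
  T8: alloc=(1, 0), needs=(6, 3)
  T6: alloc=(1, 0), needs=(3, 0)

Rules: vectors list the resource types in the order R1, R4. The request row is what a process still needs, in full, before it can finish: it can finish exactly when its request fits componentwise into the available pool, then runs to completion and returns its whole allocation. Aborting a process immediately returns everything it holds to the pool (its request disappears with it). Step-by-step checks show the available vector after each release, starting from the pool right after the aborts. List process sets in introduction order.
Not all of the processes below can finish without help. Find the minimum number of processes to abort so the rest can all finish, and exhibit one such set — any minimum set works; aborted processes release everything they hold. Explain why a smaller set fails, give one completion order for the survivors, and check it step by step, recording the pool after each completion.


Abort T7 and T8.
Key observation: the deadlocked T9 becomes finishable only because T7 and T8 released (2, 0); it completes at step 4 below.
Why nothing smaller works — every single abort fails: T9 alone leaves T7 blocked (short on R1); T3 alone leaves T9 blocked (short on R1); T7 alone leaves T9 blocked (short on R1); T1 alone leaves T9 blocked (short on R1); T8 alone leaves T9 blocked (short on R1); T6 alone leaves T9 blocked (short on R1).
The survivors complete as T6, T3, T1, T9. Verifying each step (starting from the post-abort pool):
  pool = (4, 2)
  run T6 (needs (3, 0), free (4, 2)); after release of (1, 0) the pool is (5, 2)
  run T3 (needs (1, 2), free (5, 2)); after release of (1, 2) the pool is (6, 4)
  run T1 (needs (4, 3), free (6, 4)); after release of (0, 1) the pool is (6, 5)
  run T9 (needs (6, 1), free (6, 5)); after release of (1, 2) the pool is (7, 7)


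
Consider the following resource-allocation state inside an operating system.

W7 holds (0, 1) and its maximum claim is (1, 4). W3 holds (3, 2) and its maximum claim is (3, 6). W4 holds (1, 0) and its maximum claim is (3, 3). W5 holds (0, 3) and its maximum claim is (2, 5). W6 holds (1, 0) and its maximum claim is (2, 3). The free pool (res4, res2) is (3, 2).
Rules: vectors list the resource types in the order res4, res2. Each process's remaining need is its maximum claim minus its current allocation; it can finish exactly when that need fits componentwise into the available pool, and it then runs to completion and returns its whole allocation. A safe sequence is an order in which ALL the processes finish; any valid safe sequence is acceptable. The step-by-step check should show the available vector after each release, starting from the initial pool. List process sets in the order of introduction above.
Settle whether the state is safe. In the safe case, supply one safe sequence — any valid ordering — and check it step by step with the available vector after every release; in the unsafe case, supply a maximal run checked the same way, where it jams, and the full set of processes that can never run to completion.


SAFE — a valid safe sequence is W5, W6, W3, W4, W7.
Key observation: W5 is the earliest step where a requested resource binds exactly: need (2, 2), pool (3, 2) at its turn.
Check, step by step:
  pool = (3, 2)
  run W5 (needs (2, 2), free (3, 2)); after release of (0, 3) the pool is (3, 5)
  run W6 (needs (1, 3), free (3, 5)); after release of (1, 0) the pool is (4, 5)
  run W3 (needs (0, 4), free (4, 5)); after release of (3, 2) the pool is (7, 7)
  run W4 (needs (2, 3), free (7, 7)); after release of (1, 0) the pool is (8, 7)
  run W7 (needs (1, 3), free (8, 7)); after release of (0, 1) the pool is (8, 8)


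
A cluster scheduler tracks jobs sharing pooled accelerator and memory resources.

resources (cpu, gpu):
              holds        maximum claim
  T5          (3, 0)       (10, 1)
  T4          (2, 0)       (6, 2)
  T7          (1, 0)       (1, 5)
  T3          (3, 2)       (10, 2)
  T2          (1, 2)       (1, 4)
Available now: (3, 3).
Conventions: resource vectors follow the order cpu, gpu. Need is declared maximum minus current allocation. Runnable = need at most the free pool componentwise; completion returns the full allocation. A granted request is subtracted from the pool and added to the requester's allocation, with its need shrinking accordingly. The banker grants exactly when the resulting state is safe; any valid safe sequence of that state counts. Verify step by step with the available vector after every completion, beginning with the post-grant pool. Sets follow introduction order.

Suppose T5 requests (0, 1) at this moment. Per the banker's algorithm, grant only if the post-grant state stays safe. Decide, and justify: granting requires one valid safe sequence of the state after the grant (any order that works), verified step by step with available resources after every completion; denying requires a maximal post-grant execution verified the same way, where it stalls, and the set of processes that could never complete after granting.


DENY: after the grant no complete ordering would exist.
Key observation: after T2, T4 the pool peaks at (6, 4), and each blocked process is short somewhere: T5 on cpu; T7 on gpu; T3 on cpu.
Pretend the grant happened; the run T2, T4 goes as far as possible. Verifying each step:
  pool = (3, 2)
  run T2 (needs (0, 2), free (3, 2)); after release of (1, 2) the pool is (4, 4)
  run T4 (needs (4, 2), free (4, 4)); after release of (2, 0) the pool is (6, 4)
  blocked: T5 wants (7, 0), pool (6, 4) — not enough cpu
  blocked: T7 wants (0, 5), pool (6, 4) — not enough gpu
  blocked: T3 wants (7, 0), pool (6, 4) — not enough cpu
Processes that could never finish after the grant: T5, T7 and T3.


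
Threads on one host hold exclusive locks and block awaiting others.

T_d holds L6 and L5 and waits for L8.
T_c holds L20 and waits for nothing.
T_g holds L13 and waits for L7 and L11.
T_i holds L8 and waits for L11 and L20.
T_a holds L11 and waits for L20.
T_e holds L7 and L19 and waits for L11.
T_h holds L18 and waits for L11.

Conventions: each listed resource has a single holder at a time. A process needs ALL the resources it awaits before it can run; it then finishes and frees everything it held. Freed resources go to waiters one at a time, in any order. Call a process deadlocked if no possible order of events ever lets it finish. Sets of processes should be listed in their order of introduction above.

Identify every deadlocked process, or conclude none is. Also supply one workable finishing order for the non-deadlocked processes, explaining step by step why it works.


The deadlocked set is empty.
Key observation: no waiting chain loops back on itself — every chain ends at a process that waits on nothing, so everyone eventually runs.
A valid finishing order for the others: T_c, T_a, T_i, T_e, T_g, T_h, T_d.
Walking it through:
  run T_c (it waits on nothing); releases L20
  T_a: everything it awaited (L20) is free; runs, freeing L11
  T_i: everything it awaited (L11 and L20) is free; runs, freeing L8
  T_e: everything it awaited (L11) is free; runs, freeing L7 and L19
  T_g: everything it awaited (L7 and L11) is free; runs, freeing L13
  T_h: everything it awaited (L11) is free; runs, freeing L18
  T_d: everything it awaited (L8) is free; runs, freeing L6 and L5


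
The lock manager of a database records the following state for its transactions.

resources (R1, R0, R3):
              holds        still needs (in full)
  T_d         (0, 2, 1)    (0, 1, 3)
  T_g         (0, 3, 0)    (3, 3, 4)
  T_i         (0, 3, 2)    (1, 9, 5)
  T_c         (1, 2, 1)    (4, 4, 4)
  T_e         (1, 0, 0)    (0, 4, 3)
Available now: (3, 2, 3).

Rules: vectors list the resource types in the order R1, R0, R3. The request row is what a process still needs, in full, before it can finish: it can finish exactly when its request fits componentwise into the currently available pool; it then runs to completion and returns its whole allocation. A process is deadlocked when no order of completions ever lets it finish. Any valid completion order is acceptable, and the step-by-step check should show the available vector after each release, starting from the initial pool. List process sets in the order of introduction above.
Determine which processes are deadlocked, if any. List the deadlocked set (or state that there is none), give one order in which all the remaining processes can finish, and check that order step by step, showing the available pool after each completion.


The deadlocked set is empty.
Key observation: no deadlock: T_d fits now, and the freed resources carry the rest through.
One completion order for the rest: T_d, T_e, T_g, T_c, T_i. Walking it through:
  pool = (3, 2, 3)
  run T_d (needs (0, 1, 3), free (3, 2, 3)); after release of (0, 2, 1) the pool is (3, 4, 4)
  run T_e (needs (0, 4, 3), free (3, 4, 4)); after release of (1, 0, 0) the pool is (4, 4, 4)
  run T_g (needs (3, 3, 4), free (4, 4, 4)); after release of (0, 3, 0) the pool is (4, 7, 4)
  run T_c (needs (4, 4, 4), free (4, 7, 4)); after release of (1, 2, 1) the pool is (5, 9, 5)
  run T_i (needs (1, 9, 5), free (5, 9, 5)); after release of (0, 3, 2) the pool is (5, 12, 7)


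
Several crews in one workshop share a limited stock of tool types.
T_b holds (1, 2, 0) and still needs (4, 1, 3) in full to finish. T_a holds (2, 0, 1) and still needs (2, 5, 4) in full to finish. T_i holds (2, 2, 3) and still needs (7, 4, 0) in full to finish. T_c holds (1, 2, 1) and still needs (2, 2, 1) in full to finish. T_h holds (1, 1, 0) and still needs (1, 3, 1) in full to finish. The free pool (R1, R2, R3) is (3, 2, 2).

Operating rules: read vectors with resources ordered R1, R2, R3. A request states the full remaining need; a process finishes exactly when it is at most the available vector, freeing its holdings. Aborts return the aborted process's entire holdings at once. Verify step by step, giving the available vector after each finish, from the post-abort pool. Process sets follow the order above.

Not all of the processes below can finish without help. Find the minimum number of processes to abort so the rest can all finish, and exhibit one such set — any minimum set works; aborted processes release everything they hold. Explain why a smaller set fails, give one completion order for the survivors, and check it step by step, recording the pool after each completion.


The answer: abort T_i.
Key observation: T_a could never have finished before the abort; with (2, 2, 3) returned by T_i, it fits at step 2.
Minimality: the empty abort set fails — the state is deadlocked as it stands.
One survivor order: T_h, T_a, T_c, T_b. Step-by-step check (post-abort pool first):
  pool = (5, 4, 5)
  T_h needs (1, 3, 1) <= (5, 4, 5) -> finishes; pool += (1, 1, 0) = (6, 5, 5)
  T_a needs (2, 5, 4) <= (6, 5, 5) -> finishes; pool += (2, 0, 1) = (8, 5, 6)
  T_c needs (2, 2, 1) <= (8, 5, 6) -> finishes; pool += (1, 2, 1) = (9, 7, 7)
  T_b needs (4, 1, 3) <= (9, 7, 7) -> finishes; pool += (1, 2, 0) = (10, 9, 7)


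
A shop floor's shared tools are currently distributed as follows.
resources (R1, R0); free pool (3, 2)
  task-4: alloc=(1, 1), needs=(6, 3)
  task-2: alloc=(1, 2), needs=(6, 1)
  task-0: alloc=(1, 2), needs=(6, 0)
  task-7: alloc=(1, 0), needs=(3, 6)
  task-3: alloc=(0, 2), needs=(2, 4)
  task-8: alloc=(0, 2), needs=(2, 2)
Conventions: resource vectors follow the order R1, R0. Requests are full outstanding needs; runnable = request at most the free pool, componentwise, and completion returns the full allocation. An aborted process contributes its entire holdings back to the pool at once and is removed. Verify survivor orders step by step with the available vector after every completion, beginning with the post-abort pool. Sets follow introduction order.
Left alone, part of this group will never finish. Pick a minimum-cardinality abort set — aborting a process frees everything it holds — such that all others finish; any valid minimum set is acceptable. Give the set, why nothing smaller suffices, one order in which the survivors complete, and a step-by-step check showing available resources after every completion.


Minimum abort set: task-4 and task-2.
Key observation: task-0 could never have finished before the abort; with (2, 3) returned by task-4 and task-2, it fits at step 4.
No one abort is enough; case by case: task-4 alone leaves task-2 blocked (short on R1); task-2 alone leaves task-4 blocked (short on R1); task-0 alone leaves task-4 blocked (short on R1); task-7 alone leaves task-4 blocked (short on R1); task-3 alone leaves task-4 blocked (short on R1); task-8 alone leaves task-4 blocked (short on R1).
One survivor order: task-8, task-7, task-3, task-0. Step-by-step check (post-abort pool first):
  pool = (5, 5)
  run task-8 (needs (2, 2), free (5, 5)); after release of (0, 2) the pool is (5, 7)
  run task-7 (needs (3, 6), free (5, 7)); after release of (1, 0) the pool is (6, 7)
  run task-3 (needs (2, 4), free (6, 7)); after release of (0, 2) the pool is (6, 9)
  run task-0 (needs (6, 0), free (6, 9)); after release of (1, 2) the pool is (7, 11)


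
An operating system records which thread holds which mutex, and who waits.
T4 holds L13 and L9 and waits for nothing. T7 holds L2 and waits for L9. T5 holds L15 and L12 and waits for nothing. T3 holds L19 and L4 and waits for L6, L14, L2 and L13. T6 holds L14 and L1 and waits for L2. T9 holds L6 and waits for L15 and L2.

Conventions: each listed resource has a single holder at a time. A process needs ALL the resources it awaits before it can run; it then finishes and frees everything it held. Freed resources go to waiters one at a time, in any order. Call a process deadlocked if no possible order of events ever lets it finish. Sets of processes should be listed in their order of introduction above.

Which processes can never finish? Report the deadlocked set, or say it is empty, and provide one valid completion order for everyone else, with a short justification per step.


The deadlocked set is empty.
Key observation: there is no circular wait here — follow any chain and it reaches a process that is free to run now.
The rest can finish in the order T4, T7, T5, T9, T6, T3.
Step-by-step check:
  T4: no waits; runs immediately, freeing L13 and L9
  run T7 (all its waits — L9 — are resolved); releases L2
  T5: no waits; runs immediately, freeing L15 and L12
  run T9 (all its waits — L15 and L2 — are resolved); releases L6
  run T6 (all its waits — L2 — are resolved); releases L14 and L1
  run T3 (all its waits — L6, L14, L2 and L13 — are resolved); releases L19 and L4


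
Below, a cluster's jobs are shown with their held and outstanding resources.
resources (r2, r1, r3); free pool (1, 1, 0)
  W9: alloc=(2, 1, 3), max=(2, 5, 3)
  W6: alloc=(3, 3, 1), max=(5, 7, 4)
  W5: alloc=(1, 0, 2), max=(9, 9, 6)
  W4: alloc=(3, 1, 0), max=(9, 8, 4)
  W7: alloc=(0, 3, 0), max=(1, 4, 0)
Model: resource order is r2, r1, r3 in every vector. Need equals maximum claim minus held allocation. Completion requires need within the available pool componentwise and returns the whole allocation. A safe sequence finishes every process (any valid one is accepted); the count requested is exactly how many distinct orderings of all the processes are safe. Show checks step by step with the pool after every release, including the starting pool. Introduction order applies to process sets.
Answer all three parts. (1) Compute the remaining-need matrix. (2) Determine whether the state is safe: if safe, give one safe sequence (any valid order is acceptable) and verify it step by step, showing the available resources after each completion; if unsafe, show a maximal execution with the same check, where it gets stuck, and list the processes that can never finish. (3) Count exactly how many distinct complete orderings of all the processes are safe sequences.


(1) Need matrix, components ordered r2, r1, r3:
  W9: (0, 4, 0)
  W6: (2, 4, 3)
  W5: (8, 9, 4)
  W4: (6, 7, 4)
  W7: (1, 1, 0)
(2) SAFE, for example via the order W7, W9, W6, W4, W5.
Key observation: the first exact fit in this order is W7 — it needs (1, 1, 0) with (1, 1, 0) free, meeting a requested resource to the last unit.
Step-by-step check:
  pool = (1, 1, 0)
  W7: need (1, 1, 0) fits (1, 1, 0); releases (0, 3, 0), pool now (1, 4, 0)
  W9: need (0, 4, 0) fits (1, 4, 0); releases (2, 1, 3), pool now (3, 5, 3)
  W6: need (2, 4, 3) fits (3, 5, 3); releases (3, 3, 1), pool now (6, 8, 4)
  W4: need (6, 7, 4) fits (6, 8, 4); releases (3, 1, 0), pool now (9, 9, 4)
  W5: need (8, 9, 4) fits (9, 9, 4); releases (1, 0, 2), pool now (10, 9, 6)
(3) Exactly 1 of the possible complete orderings is a safe sequence.


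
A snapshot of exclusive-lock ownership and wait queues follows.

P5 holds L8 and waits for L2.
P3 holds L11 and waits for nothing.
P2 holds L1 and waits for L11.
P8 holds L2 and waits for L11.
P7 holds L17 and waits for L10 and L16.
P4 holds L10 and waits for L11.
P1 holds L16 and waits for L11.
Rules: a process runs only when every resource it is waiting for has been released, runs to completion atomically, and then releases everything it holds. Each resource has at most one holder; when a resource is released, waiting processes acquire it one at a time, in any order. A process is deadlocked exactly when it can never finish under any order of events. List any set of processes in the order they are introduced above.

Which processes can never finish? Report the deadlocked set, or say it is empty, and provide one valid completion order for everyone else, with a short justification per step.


Nothing here is deadlocked.
Key observation: no waiting chain loops back on itself — every chain ends at a process that waits on nothing, so everyone eventually runs.
A valid finishing order for the others: P3, P4, P8, P1, P5, P7, P2.
Check, step by step:
  P3: no waits; runs immediately, freeing L11
  P4: everything it awaited (L11) is free; runs, freeing L10
  P8: everything it awaited (L11) is free; runs, freeing L2
  P1: everything it awaited (L11) is free; runs, freeing L16
  P5: everything it awaited (L2) is free; runs, freeing L8
  P7: everything it awaited (L10 and L16) is free; runs, freeing L17
  P2: everything it awaited (L11) is free; runs, freeing L1


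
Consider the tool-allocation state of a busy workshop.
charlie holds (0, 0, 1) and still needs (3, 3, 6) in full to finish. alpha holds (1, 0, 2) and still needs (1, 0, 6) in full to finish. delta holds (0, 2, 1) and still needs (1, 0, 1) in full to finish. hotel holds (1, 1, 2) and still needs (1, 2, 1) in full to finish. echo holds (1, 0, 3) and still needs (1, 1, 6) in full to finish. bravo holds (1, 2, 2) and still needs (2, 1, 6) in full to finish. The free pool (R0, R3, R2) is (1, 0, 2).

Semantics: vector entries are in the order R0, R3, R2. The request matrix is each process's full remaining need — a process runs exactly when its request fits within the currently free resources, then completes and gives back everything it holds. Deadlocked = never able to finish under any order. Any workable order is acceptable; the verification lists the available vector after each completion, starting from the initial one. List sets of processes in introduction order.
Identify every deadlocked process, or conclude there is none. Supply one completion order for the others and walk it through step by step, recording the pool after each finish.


Deadlocked: charlie, alpha, echo and bravo.
Key observation: once delta, hotel finish, the pool peaks at (2, 3, 5) — and every remaining process still needs more R2 than that.
A valid finishing order for the others: delta, hotel. Walking it through:
  pool = (1, 0, 2)
  run delta (needs (1, 0, 1), free (1, 0, 2)); after release of (0, 2, 1) the pool is (1, 2, 3)
  run hotel (needs (1, 2, 1), free (1, 2, 3)); after release of (1, 1, 2) the pool is (2, 3, 5)
The stuck group stays short no matter what:
  charlie cannot run: need (3, 3, 6) vs free (2, 3, 5) (insufficient R0 and R2)
  alpha cannot run: need (1, 0, 6) vs free (2, 3, 5) (insufficient R2)
  echo cannot run: need (1, 1, 6) vs free (2, 3, 5) (insufficient R2)
  bravo cannot run: need (2, 1, 6) vs free (2, 3, 5) (insufficient R2)


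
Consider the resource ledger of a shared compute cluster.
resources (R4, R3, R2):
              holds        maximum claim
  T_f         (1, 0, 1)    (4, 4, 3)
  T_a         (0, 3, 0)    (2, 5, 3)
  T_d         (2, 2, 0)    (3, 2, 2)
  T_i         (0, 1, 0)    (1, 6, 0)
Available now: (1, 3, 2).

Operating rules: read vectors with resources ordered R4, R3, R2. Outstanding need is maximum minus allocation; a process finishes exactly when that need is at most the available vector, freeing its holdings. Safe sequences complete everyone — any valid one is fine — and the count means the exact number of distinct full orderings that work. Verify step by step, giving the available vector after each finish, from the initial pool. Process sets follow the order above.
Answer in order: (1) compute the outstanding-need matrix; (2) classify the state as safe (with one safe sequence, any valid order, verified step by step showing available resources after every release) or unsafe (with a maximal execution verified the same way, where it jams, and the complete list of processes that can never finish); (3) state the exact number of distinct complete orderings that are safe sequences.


(1) Remaining need (order R4, R3, R2):
  T_f: (3, 4, 2)
  T_a: (2, 2, 3)
  T_d: (1, 0, 2)
  T_i: (1, 5, 0)
(2) The state is SAFE; one workable sequence: T_d, T_f, T_a, T_i.
Key observation: T_d marks the first exact bind of the order: its need (1, 0, 2) fits the free (1, 3, 2) with zero slack on a requested resource.
Walking it through:
  pool = (1, 3, 2)
  T_d: need (1, 0, 2) fits (1, 3, 2); releases (2, 2, 0), pool now (3, 5, 2)
  T_f: need (3, 4, 2) fits (3, 5, 2); releases (1, 0, 1), pool now (4, 5, 3)
  T_a: need (2, 2, 3) fits (4, 5, 3); releases (0, 3, 0), pool now (4, 8, 3)
  T_i: need (1, 5, 0) fits (4, 8, 3); releases (0, 1, 0), pool now (4, 9, 3)
(3) Exactly 3 of the possible complete orderings are safe sequences.


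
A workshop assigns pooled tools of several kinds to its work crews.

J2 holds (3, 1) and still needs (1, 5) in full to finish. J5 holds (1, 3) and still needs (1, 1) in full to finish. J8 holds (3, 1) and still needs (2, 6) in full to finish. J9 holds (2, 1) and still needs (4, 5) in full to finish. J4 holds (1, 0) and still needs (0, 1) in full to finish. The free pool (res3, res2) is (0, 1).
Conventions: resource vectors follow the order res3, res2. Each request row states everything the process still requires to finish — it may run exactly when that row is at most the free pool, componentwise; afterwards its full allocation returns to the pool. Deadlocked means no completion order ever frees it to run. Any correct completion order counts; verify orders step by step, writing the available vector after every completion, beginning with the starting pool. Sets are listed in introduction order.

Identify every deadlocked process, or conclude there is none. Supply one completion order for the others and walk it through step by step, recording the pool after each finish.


Deadlocked set: J2, J8 and J9.
Key observation: res2 is the bottleneck — with J4, J5 done the pool holds (2, 4), short of every remaining need.
A valid finishing order for the others: J4, J5. Verifying each step:
  pool = (0, 1)
  J4 needs (0, 1) <= (0, 1) -> finishes; pool += (1, 0) = (1, 1)
  J5 needs (1, 1) <= (1, 1) -> finishes; pool += (1, 3) = (2, 4)
None of the blocked processes ever fits:
  J2 cannot run: need (1, 5) vs free (2, 4) (insufficient res2)
  J8 cannot run: need (2, 6) vs free (2, 4) (insufficient res2)
  J9 cannot run: need (4, 5) vs free (2, 4) (insufficient res3 and res2)
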